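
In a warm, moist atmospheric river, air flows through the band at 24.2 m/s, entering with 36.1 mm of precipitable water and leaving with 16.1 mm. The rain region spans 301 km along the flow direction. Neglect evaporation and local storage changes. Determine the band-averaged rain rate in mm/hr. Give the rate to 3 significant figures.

Column moisture flux per unit crosswind length is F = V × PW.
Inflow: F_in = 24.2 × 36.1 = 873.62 mm·m/s
Outflow: F_out = 24.2 × 16.1 = 389.62 mm·m/s
Steady-state rate R = (F_in − F_out)/L = (873.62 − 389.62) / 301000 m = 1.608e-03 mm/s.
R = 1.608e-03 × 3600 = 5.79 mm/hr.

R ≈ 5.79 mm/hr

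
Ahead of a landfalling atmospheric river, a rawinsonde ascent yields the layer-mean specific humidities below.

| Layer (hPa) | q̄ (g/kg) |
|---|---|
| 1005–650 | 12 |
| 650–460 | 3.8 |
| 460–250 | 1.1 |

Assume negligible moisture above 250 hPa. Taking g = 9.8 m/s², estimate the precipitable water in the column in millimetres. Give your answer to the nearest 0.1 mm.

PW ≈ 53.2 mm

Precipitable water is the column-integrated vapour mass per unit area: PW = (1/g) Σ q̄ Δp, with q in kg/kg and Δp in Pa (1 kg/m² of water = 1 mm).
Layer 1005–650 hPa: Δp = 355 hPa = 35500 Pa, q̄ = 0.012 kg/kg → 0.012 × 35500 / 9.8 = 43.47 mm
Layer 650–460 hPa: Δp = 190 hPa = 19000 Pa, q̄ = 0.0038 kg/kg → 0.0038 × 19000 / 9.8 = 7.37 mm
Layer 460–250 hPa: Δp = 210 hPa = 21000 Pa, q̄ = 0.0011 kg/kg → 0.0011 × 21000 / 9.8 = 2.36 mm
PW = 43.47 + 7.37 + 2.36 = 53.20 ≈ 53.2 mm.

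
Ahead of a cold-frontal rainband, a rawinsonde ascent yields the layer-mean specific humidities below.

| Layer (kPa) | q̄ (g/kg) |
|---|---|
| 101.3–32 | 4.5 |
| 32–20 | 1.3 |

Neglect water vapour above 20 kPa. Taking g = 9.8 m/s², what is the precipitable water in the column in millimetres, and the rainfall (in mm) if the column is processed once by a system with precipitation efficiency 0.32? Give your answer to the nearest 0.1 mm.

PW ≈ 33.4 mm; rainfall ≈ 10.7 mm

Precipitable water is the column-integrated vapour mass per unit area: PW = (1/g) Σ q̄ Δp, with q in kg/kg and Δp in Pa (1 kg/m² of water = 1 mm).
Layer 101.3–32 kPa: Δp = 693 hPa = 69300 Pa, q̄ = 0.0045 kg/kg → 0.0045 × 69300 / 9.8 = 31.82 mm
Layer 32–20 kPa: Δp = 120 hPa = 12000 Pa, q̄ = 0.0013 kg/kg → 0.0013 × 12000 / 9.8 = 1.59 mm
PW = 31.82 + 1.59 = 33.41 ≈ 33.4 mm.
Rainfall = ε × PW = 0.32 × 33.4 = 10.7 mm.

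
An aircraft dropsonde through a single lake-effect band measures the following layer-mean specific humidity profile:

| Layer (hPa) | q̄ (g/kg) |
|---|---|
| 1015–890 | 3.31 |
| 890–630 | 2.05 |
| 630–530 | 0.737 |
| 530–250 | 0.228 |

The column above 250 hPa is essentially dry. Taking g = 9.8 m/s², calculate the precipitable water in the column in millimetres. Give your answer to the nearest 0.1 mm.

PW ≈ 11.1 mm

Precipitable water is the column-integrated vapour mass per unit area: PW = (1/g) Σ q̄ Δp, with q in kg/kg and Δp in Pa (1 kg/m² of water = 1 mm).
Layer 1015–890 hPa: Δp = 125 hPa = 12500 Pa, q̄ = 0.00331 kg/kg → 0.00331 × 12500 / 9.8 = 4.22 mm
Layer 890–630 hPa: Δp = 260 hPa = 26000 Pa, q̄ = 0.00205 kg/kg → 0.00205 × 26000 / 9.8 = 5.44 mm
Layer 630–530 hPa: Δp = 100 hPa = 10000 Pa, q̄ = 0.000737 kg/kg → 0.000737 × 10000 / 9.8 = 0.75 mm
Layer 530–250 hPa: Δp = 280 hPa = 28000 Pa, q̄ = 0.000228 kg/kg → 0.000228 × 28000 / 9.8 = 0.65 mm
PW = 4.22 + 5.44 + 0.75 + 0.65 = 11.06 ≈ 11.1 mm.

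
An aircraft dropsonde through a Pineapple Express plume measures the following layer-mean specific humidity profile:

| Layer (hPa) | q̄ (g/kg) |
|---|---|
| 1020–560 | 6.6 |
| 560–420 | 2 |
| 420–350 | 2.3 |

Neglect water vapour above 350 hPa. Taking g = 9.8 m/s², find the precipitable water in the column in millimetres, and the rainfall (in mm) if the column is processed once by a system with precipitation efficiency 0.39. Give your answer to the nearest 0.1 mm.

PW ≈ 35.5 mm; rainfall ≈ 13.8 mm

Precipitable water is the column-integrated vapour mass per unit area: PW = (1/g) Σ q̄ Δp, with q in kg/kg and Δp in Pa (1 kg/m² of water = 1 mm).
Layer 1020–560 hPa: Δp = 460 hPa = 46000 Pa, q̄ = 0.0066 kg/kg → 0.0066 × 46000 / 9.8 = 30.98 mm
Layer 560–420 hPa: Δp = 140 hPa = 14000 Pa, q̄ = 0.002 kg/kg → 0.002 × 14000 / 9.8 = 2.86 mm
Layer 420–350 hPa: Δp = 70 hPa = 7000 Pa, q̄ = 0.0023 kg/kg → 0.0023 × 7000 / 9.8 = 1.64 mm
PW = 30.98 + 2.86 + 1.64 = 35.48 ≈ 35.5 mm.
Rainfall = ε × PW = 0.39 × 35.5 = 13.8 mm.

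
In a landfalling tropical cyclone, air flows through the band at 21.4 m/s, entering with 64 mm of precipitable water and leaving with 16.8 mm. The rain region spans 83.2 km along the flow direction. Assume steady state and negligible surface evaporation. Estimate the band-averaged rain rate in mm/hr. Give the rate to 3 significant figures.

Column moisture flux per unit crosswind length is F = V × PW.
Inflow: F_in = 21.4 × 64 = 1369.6 mm·m/s
Outflow: F_out = 21.4 × 16.8 = 359.52 mm·m/s
Steady-state rate R = (F_in − F_out)/L = (1369.6 − 359.52) / 83200 m = 1.214e-02 mm/s.
R = 1.214e-02 × 3600 = 43.7 mm/hr.

R ≈ 43.7 mm/hr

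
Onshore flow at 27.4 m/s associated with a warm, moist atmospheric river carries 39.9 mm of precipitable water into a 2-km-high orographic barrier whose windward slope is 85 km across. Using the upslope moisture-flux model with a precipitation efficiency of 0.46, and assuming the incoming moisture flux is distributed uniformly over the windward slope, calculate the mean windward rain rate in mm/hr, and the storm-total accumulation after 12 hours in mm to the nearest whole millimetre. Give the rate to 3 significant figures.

R ≈ 21.3 mm/hr; total ≈ 256 mm

Incoming column moisture flux per unit ridge length: F = V × PW = 27.4 × 39.9 = 1093.26 mm·m/s.
Spread over the 85 km slope with efficiency ε = 0.46: R = ε·F/W = 0.46 × 1093.26 / 85000 m = 5.916e-03 mm/s.
R = 5.916e-03 × 3600 = 21.3 mm/hr.
Over 12 h: total = 21.3 × 12 = 255.6 ≈ 256 mm.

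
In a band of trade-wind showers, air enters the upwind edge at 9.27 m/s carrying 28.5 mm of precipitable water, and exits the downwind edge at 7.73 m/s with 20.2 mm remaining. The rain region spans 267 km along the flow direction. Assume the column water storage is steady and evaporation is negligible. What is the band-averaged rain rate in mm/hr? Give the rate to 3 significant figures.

Column moisture flux per unit crosswind length is F = V × PW.
Inflow: F_in = 9.27 × 28.5 = 264.195 mm·m/s
Outflow: F_out = 7.73 × 20.2 = 156.146 mm·m/s
Steady-state rate R = (F_in − F_out)/L = (264.195 − 156.146) / 267000 m = 4.047e-04 mm/s.
R = 4.047e-04 × 3600 = 1.46 mm/hr.

R ≈ 1.46 mm/hr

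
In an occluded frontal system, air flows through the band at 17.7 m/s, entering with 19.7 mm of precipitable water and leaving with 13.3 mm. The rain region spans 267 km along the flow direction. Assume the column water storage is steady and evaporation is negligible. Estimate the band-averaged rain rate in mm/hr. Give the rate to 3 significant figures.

R ≈ 1.53 mm/hr

Column moisture flux per unit crosswind length is F = V × PW.
Inflow: F_in = 17.7 × 19.7 = 348.69 mm·m/s
Outflow: F_out = 17.7 × 13.3 = 235.41 mm·m/s
Steady-state rate R = (F_in − F_out)/L = (348.69 − 235.41) / 267000 m = 4.243e-04 mm/s.
R = 4.243e-04 × 3600 = 1.53 mm/hr.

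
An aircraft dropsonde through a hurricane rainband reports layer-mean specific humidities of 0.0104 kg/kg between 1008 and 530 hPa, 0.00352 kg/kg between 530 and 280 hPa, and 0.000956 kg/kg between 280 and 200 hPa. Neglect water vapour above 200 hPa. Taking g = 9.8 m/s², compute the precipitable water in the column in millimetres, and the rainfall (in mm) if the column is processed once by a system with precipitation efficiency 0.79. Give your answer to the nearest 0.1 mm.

PW ≈ 60.5 mm; rainfall ≈ 47.8 mm

Precipitable water is the column-integrated vapour mass per unit area: PW = (1/g) Σ q̄ Δp, with q in kg/kg and Δp in Pa (1 kg/m² of water = 1 mm).
Layer 1008–530 hPa: Δp = 478 hPa = 47800 Pa, q̄ = 0.0104 kg/kg → 0.0104 × 47800 / 9.8 = 50.73 mm
Layer 530–280 hPa: Δp = 250 hPa = 25000 Pa, q̄ = 0.00352 kg/kg → 0.00352 × 25000 / 9.8 = 8.98 mm
Layer 280–200 hPa: Δp = 80 hPa = 8000 Pa, q̄ = 0.000956 kg/kg → 0.000956 × 8000 / 9.8 = 0.78 mm
PW = 50.73 + 8.98 + 0.78 = 60.49 ≈ 60.5 mm.
Rainfall = ε × PW = 0.79 × 60.5 = 47.8 mm.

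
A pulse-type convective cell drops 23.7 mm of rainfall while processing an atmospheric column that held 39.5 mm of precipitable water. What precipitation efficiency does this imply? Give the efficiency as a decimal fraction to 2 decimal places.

ε ≈ 0.60

ε = rainfall / PW = 23.7 / 39.5 = 0.60.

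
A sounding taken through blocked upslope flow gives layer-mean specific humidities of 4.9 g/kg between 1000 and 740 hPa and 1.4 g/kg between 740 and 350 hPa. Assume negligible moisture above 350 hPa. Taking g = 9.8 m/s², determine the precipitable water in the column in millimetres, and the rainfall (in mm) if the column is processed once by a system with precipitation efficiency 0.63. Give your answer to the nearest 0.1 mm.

Precipitable water is the column-integrated vapour mass per unit area: PW = (1/g) Σ q̄ Δp, with q in kg/kg and Δp in Pa (1 kg/m² of water = 1 mm).
Layer 1000–740 hPa: Δp = 260 hPa = 26000 Pa, q̄ = 0.0049 kg/kg → 0.0049 × 26000 / 9.8 = 13.00 mm
Layer 740–350 hPa: Δp = 390 hPa = 39000 Pa, q̄ = 0.0014 kg/kg → 0.0014 × 39000 / 9.8 = 5.57 mm
PW = 13.00 + 5.57 = 18.57 ≈ 18.6 mm.
Rainfall = ε × PW = 0.63 × 18.6 = 11.7 mm.

PW ≈ 18.6 mm; rainfall ≈ 11.7 mm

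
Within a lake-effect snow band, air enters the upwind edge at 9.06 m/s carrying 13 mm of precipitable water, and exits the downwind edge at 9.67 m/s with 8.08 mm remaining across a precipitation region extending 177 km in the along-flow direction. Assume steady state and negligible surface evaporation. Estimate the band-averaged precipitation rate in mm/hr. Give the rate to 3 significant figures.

R ≈ 0.806 mm/hr

Column moisture flux per unit crosswind length is F = V × PW.
Inflow: F_in = 9.06 × 13 = 117.78 mm·m/s
Outflow: F_out = 9.67 × 8.08 = 78.1336 mm·m/s
Steady-state rate R = (F_in − F_out)/L = (117.78 − 78.1336) / 177000 m = 2.240e-04 mm/s.
R = 2.240e-04 × 3600 = 0.806 mm/hr.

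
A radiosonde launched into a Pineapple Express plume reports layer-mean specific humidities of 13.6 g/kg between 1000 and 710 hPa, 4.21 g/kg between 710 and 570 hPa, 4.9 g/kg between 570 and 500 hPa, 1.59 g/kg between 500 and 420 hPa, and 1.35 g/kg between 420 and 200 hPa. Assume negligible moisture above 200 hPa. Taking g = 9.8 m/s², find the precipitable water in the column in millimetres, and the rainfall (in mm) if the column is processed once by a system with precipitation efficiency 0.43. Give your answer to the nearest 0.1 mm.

Precipitable water is the column-integrated vapour mass per unit area: PW = (1/g) Σ q̄ Δp, with q in kg/kg and Δp in Pa (1 kg/m² of water = 1 mm).
Layer 1000–710 hPa: Δp = 290 hPa = 29000 Pa, q̄ = 0.0136 kg/kg → 0.0136 × 29000 / 9.8 = 40.24 mm
Layer 710–570 hPa: Δp = 140 hPa = 14000 Pa, q̄ = 0.00421 kg/kg → 0.00421 × 14000 / 9.8 = 6.01 mm
Layer 570–500 hPa: Δp = 70 hPa = 7000 Pa, q̄ = 0.0049 kg/kg → 0.0049 × 7000 / 9.8 = 3.50 mm
Layer 500–420 hPa: Δp = 80 hPa = 8000 Pa, q̄ = 0.00159 kg/kg → 0.00159 × 8000 / 9.8 = 1.30 mm
Layer 420–200 hPa: Δp = 220 hPa = 22000 Pa, q̄ = 0.00135 kg/kg → 0.00135 × 22000 / 9.8 = 3.03 mm
PW = 40.24 + 6.01 + 3.50 + 1.30 + 3.03 = 54.08 ≈ 54.1 mm.
Rainfall = ε × PW = 0.43 × 54.1 = 23.3 mm.

PW ≈ 54.1 mm; rainfall ≈ 23.3 mm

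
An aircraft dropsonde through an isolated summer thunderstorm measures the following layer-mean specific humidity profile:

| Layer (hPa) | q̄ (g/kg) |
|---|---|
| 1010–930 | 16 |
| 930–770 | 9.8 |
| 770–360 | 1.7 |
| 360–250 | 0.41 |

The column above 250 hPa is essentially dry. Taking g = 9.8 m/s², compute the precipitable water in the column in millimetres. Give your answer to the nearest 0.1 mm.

PW ≈ 36.6 mm

Precipitable water is the column-integrated vapour mass per unit area: PW = (1/g) Σ q̄ Δp, with q in kg/kg and Δp in Pa (1 kg/m² of water = 1 mm).
Layer 1010–930 hPa: Δp = 80 hPa = 8000 Pa, q̄ = 0.016 kg/kg → 0.016 × 8000 / 9.8 = 13.06 mm
Layer 930–770 hPa: Δp = 160 hPa = 16000 Pa, q̄ = 0.0098 kg/kg → 0.0098 × 16000 / 9.8 = 16.00 mm
Layer 770–360 hPa: Δp = 410 hPa = 41000 Pa, q̄ = 0.0017 kg/kg → 0.0017 × 41000 / 9.8 = 7.11 mm
Layer 360–250 hPa: Δp = 110 hPa = 11000 Pa, q̄ = 0.00041 kg/kg → 0.00041 × 11000 / 9.8 = 0.46 mm
PW = 13.06 + 16.00 + 7.11 + 0.46 = 36.63 ≈ 36.6 mm.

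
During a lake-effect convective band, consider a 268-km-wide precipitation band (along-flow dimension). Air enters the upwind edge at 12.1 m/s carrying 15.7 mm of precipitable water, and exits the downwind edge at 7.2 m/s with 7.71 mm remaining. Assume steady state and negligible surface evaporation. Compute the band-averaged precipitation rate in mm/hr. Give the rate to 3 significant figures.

Column moisture flux per unit crosswind length is F = V × PW.
Inflow: F_in = 12.1 × 15.7 = 189.97 mm·m/s
Outflow: F_out = 7.2 × 7.71 = 55.512 mm·m/s
Steady-state rate R = (F_in − F_out)/L = (189.97 − 55.512) / 268000 m = 5.017e-04 mm/s.
R = 5.017e-04 × 3600 = 1.81 mm/hr.

R ≈ 1.81 mm/hr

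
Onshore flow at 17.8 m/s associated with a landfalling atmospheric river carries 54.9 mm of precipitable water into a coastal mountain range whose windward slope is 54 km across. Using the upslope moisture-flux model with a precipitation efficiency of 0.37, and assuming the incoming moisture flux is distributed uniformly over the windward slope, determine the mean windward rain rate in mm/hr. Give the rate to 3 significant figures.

Incoming column moisture flux per unit ridge length: F = V × PW = 17.8 × 54.9 = 977.22 mm·m/s.
Spread over the 54 km slope with efficiency ε = 0.37: R = ε·F/W = 0.37 × 977.22 / 54000 m = 6.696e-03 mm/s.
R = 6.696e-03 × 3600 = 24.1 mm/hr.

R ≈ 24.1 mm/hr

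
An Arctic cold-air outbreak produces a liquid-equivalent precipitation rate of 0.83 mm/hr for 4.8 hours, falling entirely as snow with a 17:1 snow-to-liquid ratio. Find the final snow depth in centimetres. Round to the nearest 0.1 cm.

Liquid-equivalent depth = 0.83 × 4.8 = 3.984 mm.
Snow depth = 3.984 mm × 17 = 67.728 mm = 6.8 cm.

snow depth ≈ 6.8 cm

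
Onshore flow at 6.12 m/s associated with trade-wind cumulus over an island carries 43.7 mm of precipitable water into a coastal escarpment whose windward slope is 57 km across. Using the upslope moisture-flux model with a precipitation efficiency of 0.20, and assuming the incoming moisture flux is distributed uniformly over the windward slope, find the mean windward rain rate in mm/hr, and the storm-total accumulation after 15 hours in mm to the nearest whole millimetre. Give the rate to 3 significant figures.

R ≈ 3.38 mm/hr; total ≈ 51 mm

Incoming column moisture flux per unit ridge length: F = V × PW = 6.12 × 43.7 = 267.444 mm·m/s.
Spread over the 57 km slope with efficiency ε = 0.20: R = ε·F/W = 0.20 × 267.444 / 57000 m = 9.384e-04 mm/s.
R = 9.384e-04 × 3600 = 3.38 mm/hr.
Over 15 h: total = 3.38 × 15 = 50.7 ≈ 51 mm.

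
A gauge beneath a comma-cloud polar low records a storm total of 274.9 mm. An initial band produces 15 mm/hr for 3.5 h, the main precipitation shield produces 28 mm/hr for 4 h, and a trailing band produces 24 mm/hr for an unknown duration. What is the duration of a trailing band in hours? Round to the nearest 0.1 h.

duration ≈ 4.6 h

Known phases: 15 × 3.5 + 28 × 4 = 52.5 + 112 = 164.5 mm.
Remaining depth = 274.9 − 164.5 = 110.4 mm.
Duration = 110.4 / 24 = 4.6 h.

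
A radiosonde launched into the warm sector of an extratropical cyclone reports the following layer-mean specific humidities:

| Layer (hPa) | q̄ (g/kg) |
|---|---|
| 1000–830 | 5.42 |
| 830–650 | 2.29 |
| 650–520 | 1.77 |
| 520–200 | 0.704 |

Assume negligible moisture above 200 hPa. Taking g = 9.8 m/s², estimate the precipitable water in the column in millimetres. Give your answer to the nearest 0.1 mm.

Precipitable water is the column-integrated vapour mass per unit area: PW = (1/g) Σ q̄ Δp, with q in kg/kg and Δp in Pa (1 kg/m² of water = 1 mm).
Layer 1000–830 hPa: Δp = 170 hPa = 17000 Pa, q̄ = 0.00542 kg/kg → 0.00542 × 17000 / 9.8 = 9.40 mm
Layer 830–650 hPa: Δp = 180 hPa = 18000 Pa, q̄ = 0.00229 kg/kg → 0.00229 × 18000 / 9.8 = 4.21 mm
Layer 650–520 hPa: Δp = 130 hPa = 13000 Pa, q̄ = 0.00177 kg/kg → 0.00177 × 13000 / 9.8 = 2.35 mm
Layer 520–200 hPa: Δp = 320 hPa = 32000 Pa, q̄ = 0.000704 kg/kg → 0.000704 × 32000 / 9.8 = 2.30 mm
PW = 9.40 + 4.21 + 2.35 + 2.30 = 18.26 ≈ 18.3 mm.

PW ≈ 18.3 mm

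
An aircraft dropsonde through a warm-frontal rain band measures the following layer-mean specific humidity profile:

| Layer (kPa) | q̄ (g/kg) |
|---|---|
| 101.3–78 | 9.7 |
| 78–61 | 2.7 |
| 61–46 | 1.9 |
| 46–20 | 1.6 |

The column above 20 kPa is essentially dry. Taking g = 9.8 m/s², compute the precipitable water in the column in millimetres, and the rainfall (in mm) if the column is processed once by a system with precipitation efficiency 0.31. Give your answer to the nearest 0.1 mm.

PW ≈ 34.9 mm; rainfall ≈ 10.8 mm

Precipitable water is the column-integrated vapour mass per unit area: PW = (1/g) Σ q̄ Δp, with q in kg/kg and Δp in Pa (1 kg/m² of water = 1 mm).
Layer 101.3–78 kPa: Δp = 233 hPa = 23300 Pa, q̄ = 0.0097 kg/kg → 0.0097 × 23300 / 9.8 = 23.06 mm
Layer 78–61 kPa: Δp = 170 hPa = 17000 Pa, q̄ = 0.0027 kg/kg → 0.0027 × 17000 / 9.8 = 4.68 mm
Layer 61–46 kPa: Δp = 150 hPa = 15000 Pa, q̄ = 0.0019 kg/kg → 0.0019 × 15000 / 9.8 = 2.91 mm
Layer 46–20 kPa: Δp = 260 hPa = 26000 Pa, q̄ = 0.0016 kg/kg → 0.0016 × 26000 / 9.8 = 4.24 mm
PW = 23.06 + 4.68 + 2.91 + 4.24 = 34.89 ≈ 34.9 mm.
Rainfall = ε × PW = 0.31 × 34.9 = 10.8 mm.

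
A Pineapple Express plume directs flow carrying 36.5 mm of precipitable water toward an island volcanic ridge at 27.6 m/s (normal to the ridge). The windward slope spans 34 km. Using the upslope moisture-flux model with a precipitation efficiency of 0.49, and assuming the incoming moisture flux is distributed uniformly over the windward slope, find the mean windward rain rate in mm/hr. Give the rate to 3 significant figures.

R ≈ 52.3 mm/hr

Incoming column moisture flux per unit ridge length: F = V × PW = 27.6 × 36.5 = 1007.4 mm·m/s.
Spread over the 34 km slope with efficiency ε = 0.49: R = ε·F/W = 0.49 × 1007.4 / 34000 m = 1.452e-02 mm/s.
R = 1.452e-02 × 3600 = 52.3 mm/hr.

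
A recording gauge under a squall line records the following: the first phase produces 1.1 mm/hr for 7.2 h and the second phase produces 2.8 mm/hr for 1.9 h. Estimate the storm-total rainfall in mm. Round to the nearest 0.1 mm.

Total = Σ Rᵢ Δtᵢ = 1.1 × 7.2 + 2.8 × 1.9
      = 7.92 + 5.32 = 13.2 mm.

total ≈ 13.2 mm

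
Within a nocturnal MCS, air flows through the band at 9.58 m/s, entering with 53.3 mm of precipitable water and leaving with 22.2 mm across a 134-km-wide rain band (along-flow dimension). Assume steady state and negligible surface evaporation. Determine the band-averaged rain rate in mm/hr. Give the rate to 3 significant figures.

R ≈ 8.00 mm/hr

Column moisture flux per unit crosswind length is F = V × PW.
Inflow: F_in = 9.58 × 53.3 = 510.614 mm·m/s
Outflow: F_out = 9.58 × 22.2 = 212.676 mm·m/s
Steady-state rate R = (F_in − F_out)/L = (510.614 − 212.676) / 134000 m = 2.223e-03 mm/s.
R = 2.223e-03 × 3600 = 8.00 mm/hr.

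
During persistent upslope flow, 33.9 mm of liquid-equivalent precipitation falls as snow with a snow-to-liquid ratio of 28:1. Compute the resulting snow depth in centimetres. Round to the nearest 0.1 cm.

snow depth ≈ 94.9 cm

Snow depth = liquid × ratio = 33.9 mm × 28 = 949.2 mm = 94.9 cm.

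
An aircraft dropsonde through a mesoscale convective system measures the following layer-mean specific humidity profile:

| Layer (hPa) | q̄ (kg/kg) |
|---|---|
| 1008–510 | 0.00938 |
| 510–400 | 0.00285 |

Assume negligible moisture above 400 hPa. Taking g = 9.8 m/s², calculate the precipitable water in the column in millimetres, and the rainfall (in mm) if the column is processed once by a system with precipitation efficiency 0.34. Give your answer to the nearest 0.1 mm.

PW ≈ 50.9 mm; rainfall ≈ 17.3 mm

Precipitable water is the column-integrated vapour mass per unit area: PW = (1/g) Σ q̄ Δp, with q in kg/kg and Δp in Pa (1 kg/m² of water = 1 mm).
Layer 1008–510 hPa: Δp = 498 hPa = 49800 Pa, q̄ = 0.00938 kg/kg → 0.00938 × 49800 / 9.8 = 47.67 mm
Layer 510–400 hPa: Δp = 110 hPa = 11000 Pa, q̄ = 0.00285 kg/kg → 0.00285 × 11000 / 9.8 = 3.20 mm
PW = 47.67 + 3.20 = 50.87 ≈ 50.9 mm.
Rainfall = ε × PW = 0.34 × 50.9 = 17.3 mm.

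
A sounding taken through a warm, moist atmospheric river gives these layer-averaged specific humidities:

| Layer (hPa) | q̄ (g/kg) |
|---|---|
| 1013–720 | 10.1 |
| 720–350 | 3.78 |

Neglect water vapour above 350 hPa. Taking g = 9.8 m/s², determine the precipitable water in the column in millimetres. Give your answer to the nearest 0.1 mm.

Precipitable water is the column-integrated vapour mass per unit area: PW = (1/g) Σ q̄ Δp, with q in kg/kg and Δp in Pa (1 kg/m² of water = 1 mm).
Layer 1013–720 hPa: Δp = 293 hPa = 29300 Pa, q̄ = 0.0101 kg/kg → 0.0101 × 29300 / 9.8 = 30.20 mm
Layer 720–350 hPa: Δp = 370 hPa = 37000 Pa, q̄ = 0.00378 kg/kg → 0.00378 × 37000 / 9.8 = 14.27 mm
PW = 30.20 + 14.27 = 44.47 ≈ 44.5 mm.

PW ≈ 44.5 mm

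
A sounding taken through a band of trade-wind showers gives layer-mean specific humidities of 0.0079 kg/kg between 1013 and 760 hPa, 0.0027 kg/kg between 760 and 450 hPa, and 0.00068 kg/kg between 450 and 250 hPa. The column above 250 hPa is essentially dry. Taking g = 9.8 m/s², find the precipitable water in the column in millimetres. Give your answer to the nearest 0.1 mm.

PW ≈ 30.3 mm

Precipitable water is the column-integrated vapour mass per unit area: PW = (1/g) Σ q̄ Δp, with q in kg/kg and Δp in Pa (1 kg/m² of water = 1 mm).
Layer 1013–760 hPa: Δp = 253 hPa = 25300 Pa, q̄ = 0.0079 kg/kg → 0.0079 × 25300 / 9.8 = 20.39 mm
Layer 760–450 hPa: Δp = 310 hPa = 31000 Pa, q̄ = 0.0027 kg/kg → 0.0027 × 31000 / 9.8 = 8.54 mm
Layer 450–250 hPa: Δp = 200 hPa = 20000 Pa, q̄ = 0.00068 kg/kg → 0.00068 × 20000 / 9.8 = 1.39 mm
PW = 20.39 + 8.54 + 1.39 = 30.32 ≈ 30.3 mm.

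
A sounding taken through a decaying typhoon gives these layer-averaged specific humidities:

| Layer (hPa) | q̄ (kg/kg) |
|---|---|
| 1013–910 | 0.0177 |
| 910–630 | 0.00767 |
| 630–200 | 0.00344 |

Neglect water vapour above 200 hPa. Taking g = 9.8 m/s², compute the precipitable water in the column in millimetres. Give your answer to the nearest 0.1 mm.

PW ≈ 55.6 mm

Precipitable water is the column-integrated vapour mass per unit area: PW = (1/g) Σ q̄ Δp, with q in kg/kg and Δp in Pa (1 kg/m² of water = 1 mm).
Layer 1013–910 hPa: Δp = 103 hPa = 10300 Pa, q̄ = 0.0177 kg/kg → 0.0177 × 10300 / 9.8 = 18.60 mm
Layer 910–630 hPa: Δp = 280 hPa = 28000 Pa, q̄ = 0.00767 kg/kg → 0.00767 × 28000 / 9.8 = 21.91 mm
Layer 630–200 hPa: Δp = 430 hPa = 43000 Pa, q̄ = 0.00344 kg/kg → 0.00344 × 43000 / 9.8 = 15.09 mm
PW = 18.60 + 21.91 + 15.09 = 55.60 ≈ 55.6 mm.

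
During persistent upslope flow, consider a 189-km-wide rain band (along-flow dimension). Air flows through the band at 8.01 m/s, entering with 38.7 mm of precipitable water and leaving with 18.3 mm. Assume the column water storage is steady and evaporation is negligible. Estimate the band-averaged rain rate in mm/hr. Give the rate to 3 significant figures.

Column moisture flux per unit crosswind length is F = V × PW.
Inflow: F_in = 8.01 × 38.7 = 309.987 mm·m/s
Outflow: F_out = 8.01 × 18.3 = 146.583 mm·m/s
Steady-state rate R = (F_in − F_out)/L = (309.987 − 146.583) / 189000 m = 8.646e-04 mm/s.
R = 8.646e-04 × 3600 = 3.11 mm/hr.

R ≈ 3.11 mm/hr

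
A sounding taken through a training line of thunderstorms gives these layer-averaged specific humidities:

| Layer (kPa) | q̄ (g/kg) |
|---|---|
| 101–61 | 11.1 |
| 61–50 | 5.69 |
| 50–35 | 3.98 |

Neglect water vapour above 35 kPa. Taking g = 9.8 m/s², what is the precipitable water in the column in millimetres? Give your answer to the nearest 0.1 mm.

PW ≈ 57.8 mm

Precipitable water is the column-integrated vapour mass per unit area: PW = (1/g) Σ q̄ Δp, with q in kg/kg and Δp in Pa (1 kg/m² of water = 1 mm).
Layer 101–61 kPa: Δp = 400 hPa = 40000 Pa, q̄ = 0.0111 kg/kg → 0.0111 × 40000 / 9.8 = 45.31 mm
Layer 61–50 kPa: Δp = 110 hPa = 11000 Pa, q̄ = 0.00569 kg/kg → 0.00569 × 11000 / 9.8 = 6.39 mm
Layer 50–35 kPa: Δp = 150 hPa = 15000 Pa, q̄ = 0.00398 kg/kg → 0.00398 × 15000 / 9.8 = 6.09 mm
PW = 45.31 + 6.39 + 6.09 = 57.79 ≈ 57.8 mm.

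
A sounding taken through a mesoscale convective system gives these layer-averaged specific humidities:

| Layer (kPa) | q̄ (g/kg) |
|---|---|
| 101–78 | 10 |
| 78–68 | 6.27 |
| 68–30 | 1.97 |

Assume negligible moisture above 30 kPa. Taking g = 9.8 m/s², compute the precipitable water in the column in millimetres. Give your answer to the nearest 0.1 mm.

PW ≈ 37.5 mm

Precipitable water is the column-integrated vapour mass per unit area: PW = (1/g) Σ q̄ Δp, with q in kg/kg and Δp in Pa (1 kg/m² of water = 1 mm).
Layer 101–78 kPa: Δp = 230 hPa = 23000 Pa, q̄ = 0.01 kg/kg → 0.01 × 23000 / 9.8 = 23.47 mm
Layer 78–68 kPa: Δp = 100 hPa = 10000 Pa, q̄ = 0.00627 kg/kg → 0.00627 × 10000 / 9.8 = 6.40 mm
Layer 68–30 kPa: Δp = 380 hPa = 38000 Pa, q̄ = 0.00197 kg/kg → 0.00197 × 38000 / 9.8 = 7.64 mm
PW = 23.47 + 6.40 + 7.64 = 37.51 ≈ 37.5 mm.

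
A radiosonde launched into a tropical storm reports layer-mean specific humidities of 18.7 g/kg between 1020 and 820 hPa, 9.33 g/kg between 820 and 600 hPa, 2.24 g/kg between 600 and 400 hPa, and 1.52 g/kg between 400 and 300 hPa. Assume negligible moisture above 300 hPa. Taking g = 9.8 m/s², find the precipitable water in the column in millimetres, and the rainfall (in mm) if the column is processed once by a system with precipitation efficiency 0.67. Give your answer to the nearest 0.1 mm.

Precipitable water is the column-integrated vapour mass per unit area: PW = (1/g) Σ q̄ Δp, with q in kg/kg and Δp in Pa (1 kg/m² of water = 1 mm).
Layer 1020–820 hPa: Δp = 200 hPa = 20000 Pa, q̄ = 0.0187 kg/kg → 0.0187 × 20000 / 9.8 = 38.16 mm
Layer 820–600 hPa: Δp = 220 hPa = 22000 Pa, q̄ = 0.00933 kg/kg → 0.00933 × 22000 / 9.8 = 20.94 mm
Layer 600–400 hPa: Δp = 200 hPa = 20000 Pa, q̄ = 0.00224 kg/kg → 0.00224 × 20000 / 9.8 = 4.57 mm
Layer 400–300 hPa: Δp = 100 hPa = 10000 Pa, q̄ = 0.00152 kg/kg → 0.00152 × 10000 / 9.8 = 1.55 mm
PW = 38.16 + 20.94 + 4.57 + 1.55 = 65.22 ≈ 65.2 mm.
Rainfall = ε × PW = 0.67 × 65.2 = 43.7 mm.

PW ≈ 65.2 mm; rainfall ≈ 43.7 mm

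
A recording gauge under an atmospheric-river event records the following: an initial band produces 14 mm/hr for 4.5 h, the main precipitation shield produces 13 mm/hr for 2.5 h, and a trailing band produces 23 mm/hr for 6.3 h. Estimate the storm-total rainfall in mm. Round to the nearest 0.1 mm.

total ≈ 240.4 mm

Total = Σ Rᵢ Δtᵢ = 14 × 4.5 + 13 × 2.5 + 23 × 6.3
      = 63 + 32.5 + 144.9 = 240.4 mm.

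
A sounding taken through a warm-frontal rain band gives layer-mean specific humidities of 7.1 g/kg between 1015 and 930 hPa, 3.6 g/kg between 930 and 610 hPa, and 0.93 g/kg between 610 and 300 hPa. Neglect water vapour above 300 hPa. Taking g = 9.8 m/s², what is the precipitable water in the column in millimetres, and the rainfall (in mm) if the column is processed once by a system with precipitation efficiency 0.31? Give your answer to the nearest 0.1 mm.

PW ≈ 20.9 mm; rainfall ≈ 6.5 mm

Precipitable water is the column-integrated vapour mass per unit area: PW = (1/g) Σ q̄ Δp, with q in kg/kg and Δp in Pa (1 kg/m² of water = 1 mm).
Layer 1015–930 hPa: Δp = 85 hPa = 8500 Pa, q̄ = 0.0071 kg/kg → 0.0071 × 8500 / 9.8 = 6.16 mm
Layer 930–610 hPa: Δp = 320 hPa = 32000 Pa, q̄ = 0.0036 kg/kg → 0.0036 × 32000 / 9.8 = 11.76 mm
Layer 610–300 hPa: Δp = 310 hPa = 31000 Pa, q̄ = 0.00093 kg/kg → 0.00093 × 31000 / 9.8 = 2.94 mm
PW = 6.16 + 11.76 + 2.94 = 20.86 ≈ 20.9 mm.
Rainfall = ε × PW = 0.31 × 20.9 = 6.5 mm.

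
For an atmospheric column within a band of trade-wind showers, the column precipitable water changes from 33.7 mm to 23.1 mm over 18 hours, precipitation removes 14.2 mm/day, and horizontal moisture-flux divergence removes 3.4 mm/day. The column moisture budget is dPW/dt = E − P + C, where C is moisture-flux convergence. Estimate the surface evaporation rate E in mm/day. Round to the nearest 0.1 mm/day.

dPW/dt = (23.1 − 33.7) mm / (18/24 day) = -14.133 mm/day.
E = dPW/dt + P − C = (-14.133) + 14.2 − (-3.4) = 3.5 mm/day.

E ≈ 3.5 mm/day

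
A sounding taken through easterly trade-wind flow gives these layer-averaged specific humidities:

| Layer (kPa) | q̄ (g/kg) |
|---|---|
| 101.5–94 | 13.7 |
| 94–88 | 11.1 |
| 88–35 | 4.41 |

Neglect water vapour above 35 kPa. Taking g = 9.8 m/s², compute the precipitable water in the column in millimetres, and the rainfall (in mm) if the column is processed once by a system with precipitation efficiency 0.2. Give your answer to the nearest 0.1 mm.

Precipitable water is the column-integrated vapour mass per unit area: PW = (1/g) Σ q̄ Δp, with q in kg/kg and Δp in Pa (1 kg/m² of water = 1 mm).
Layer 101.5–94 kPa: Δp = 75 hPa = 7500 Pa, q̄ = 0.0137 kg/kg → 0.0137 × 7500 / 9.8 = 10.48 mm
Layer 94–88 kPa: Δp = 60 hPa = 6000 Pa, q̄ = 0.0111 kg/kg → 0.0111 × 6000 / 9.8 = 6.80 mm
Layer 88–35 kPa: Δp = 530 hPa = 53000 Pa, q̄ = 0.00441 kg/kg → 0.00441 × 53000 / 9.8 = 23.85 mm
PW = 10.48 + 6.80 + 23.85 = 41.13 ≈ 41.1 mm.
Rainfall = ε × PW = 0.2 × 41.1 = 8.2 mm.

PW ≈ 41.1 mm; rainfall ≈ 8.2 mm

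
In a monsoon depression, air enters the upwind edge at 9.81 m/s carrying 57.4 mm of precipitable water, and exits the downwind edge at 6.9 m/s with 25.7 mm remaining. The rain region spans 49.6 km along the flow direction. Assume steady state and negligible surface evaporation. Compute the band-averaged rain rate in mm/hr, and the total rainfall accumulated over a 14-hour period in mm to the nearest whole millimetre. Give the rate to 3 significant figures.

R ≈ 28.0 mm/hr; total ≈ 392 mm

Column moisture flux per unit crosswind length is F = V × PW.
Inflow: F_in = 9.81 × 57.4 = 563.094 mm·m/s
Outflow: F_out = 6.9 × 25.7 = 177.33 mm·m/s
Steady-state rate R = (F_in − F_out)/L = (563.094 − 177.33) / 49600 m = 7.778e-03 mm/s.
R = 7.778e-03 × 3600 = 28.0 mm/hr.
Over 14 h: total = 28.0 × 14 = 392 mm.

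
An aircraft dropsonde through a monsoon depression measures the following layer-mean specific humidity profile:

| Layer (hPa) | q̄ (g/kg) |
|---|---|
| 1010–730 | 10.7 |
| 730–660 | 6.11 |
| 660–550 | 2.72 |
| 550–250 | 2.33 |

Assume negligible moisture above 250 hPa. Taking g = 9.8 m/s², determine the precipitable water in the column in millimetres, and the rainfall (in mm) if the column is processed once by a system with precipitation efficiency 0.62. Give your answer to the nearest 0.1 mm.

PW ≈ 45.1 mm; rainfall ≈ 28.0 mm

Precipitable water is the column-integrated vapour mass per unit area: PW = (1/g) Σ q̄ Δp, with q in kg/kg and Δp in Pa (1 kg/m² of water = 1 mm).
Layer 1010–730 hPa: Δp = 280 hPa = 28000 Pa, q̄ = 0.0107 kg/kg → 0.0107 × 28000 / 9.8 = 30.57 mm
Layer 730–660 hPa: Δp = 70 hPa = 7000 Pa, q̄ = 0.00611 kg/kg → 0.00611 × 7000 / 9.8 = 4.36 mm
Layer 660–550 hPa: Δp = 110 hPa = 11000 Pa, q̄ = 0.00272 kg/kg → 0.00272 × 11000 / 9.8 = 3.05 mm
Layer 550–250 hPa: Δp = 300 hPa = 30000 Pa, q̄ = 0.00233 kg/kg → 0.00233 × 30000 / 9.8 = 7.13 mm
PW = 30.57 + 4.36 + 3.05 + 7.13 = 45.11 ≈ 45.1 mm.
Rainfall = ε × PW = 0.62 × 45.1 = 28.0 mm.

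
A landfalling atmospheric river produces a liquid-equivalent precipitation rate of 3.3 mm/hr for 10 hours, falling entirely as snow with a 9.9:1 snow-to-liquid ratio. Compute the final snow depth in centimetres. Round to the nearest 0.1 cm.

Liquid-equivalent depth = 3.3 × 10 = 33 mm.
Snow depth = 33 mm × 9.9 = 326.7 mm = 32.7 cm.

snow depth ≈ 32.7 cm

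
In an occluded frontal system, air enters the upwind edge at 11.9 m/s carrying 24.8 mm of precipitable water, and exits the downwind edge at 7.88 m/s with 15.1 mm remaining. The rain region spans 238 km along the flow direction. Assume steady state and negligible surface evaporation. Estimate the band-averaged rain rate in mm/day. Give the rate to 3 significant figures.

Column moisture flux per unit crosswind length is F = V × PW.
Inflow: F_in = 11.9 × 24.8 = 295.12 mm·m/s
Outflow: F_out = 7.88 × 15.1 = 118.988 mm·m/s
Steady-state rate R = (F_in − F_out)/L = (295.12 − 118.988) / 238000 m = 7.401e-04 mm/s.
R = 7.401e-04 × 3600 × 24 = 63.9 mm/day.

R ≈ 63.9 mm/day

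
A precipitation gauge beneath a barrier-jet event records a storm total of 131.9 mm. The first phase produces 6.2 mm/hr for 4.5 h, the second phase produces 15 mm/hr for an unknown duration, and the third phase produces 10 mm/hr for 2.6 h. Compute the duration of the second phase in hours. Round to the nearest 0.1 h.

duration ≈ 5.2 h

Known phases: 6.2 × 4.5 + 10 × 2.6 = 27.9 + 26 = 53.9 mm.
Remaining depth = 131.9 − 53.9 = 78 mm.
Duration = 78 / 15 = 5.2 h.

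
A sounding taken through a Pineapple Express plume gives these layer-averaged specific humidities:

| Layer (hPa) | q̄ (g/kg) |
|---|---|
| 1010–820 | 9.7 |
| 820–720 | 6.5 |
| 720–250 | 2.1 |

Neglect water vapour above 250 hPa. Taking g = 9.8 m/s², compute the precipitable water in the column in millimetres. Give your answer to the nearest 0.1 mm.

Precipitable water is the column-integrated vapour mass per unit area: PW = (1/g) Σ q̄ Δp, with q in kg/kg and Δp in Pa (1 kg/m² of water = 1 mm).
Layer 1010–820 hPa: Δp = 190 hPa = 19000 Pa, q̄ = 0.0097 kg/kg → 0.0097 × 19000 / 9.8 = 18.81 mm
Layer 820–720 hPa: Δp = 100 hPa = 10000 Pa, q̄ = 0.0065 kg/kg → 0.0065 × 10000 / 9.8 = 6.63 mm
Layer 720–250 hPa: Δp = 470 hPa = 47000 Pa, q̄ = 0.0021 kg/kg → 0.0021 × 47000 / 9.8 = 10.07 mm
PW = 18.81 + 6.63 + 10.07 = 35.51 ≈ 35.5 mm.

PW ≈ 35.5 mm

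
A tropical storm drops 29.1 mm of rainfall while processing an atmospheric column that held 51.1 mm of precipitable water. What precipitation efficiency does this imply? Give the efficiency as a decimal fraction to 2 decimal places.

ε ≈ 0.57

ε = rainfall / PW = 29.1 / 51.1 = 0.57.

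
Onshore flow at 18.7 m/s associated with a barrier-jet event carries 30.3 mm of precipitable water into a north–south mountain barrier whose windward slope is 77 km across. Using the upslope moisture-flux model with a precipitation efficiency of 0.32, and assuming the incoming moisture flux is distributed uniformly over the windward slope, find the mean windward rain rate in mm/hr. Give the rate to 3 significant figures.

R ≈ 8.48 mm/hr

Incoming column moisture flux per unit ridge length: F = V × PW = 18.7 × 30.3 = 566.61 mm·m/s.
Spread over the 77 km slope with efficiency ε = 0.32: R = ε·F/W = 0.32 × 566.61 / 77000 m = 2.355e-03 mm/s.
R = 2.355e-03 × 3600 = 8.48 mm/hr.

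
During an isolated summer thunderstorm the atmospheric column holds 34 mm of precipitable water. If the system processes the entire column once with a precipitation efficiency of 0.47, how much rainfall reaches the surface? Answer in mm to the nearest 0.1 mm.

Rainfall = ε × PW = 0.47 × 34 = 16.0 mm.

rainfall ≈ 16.0 mm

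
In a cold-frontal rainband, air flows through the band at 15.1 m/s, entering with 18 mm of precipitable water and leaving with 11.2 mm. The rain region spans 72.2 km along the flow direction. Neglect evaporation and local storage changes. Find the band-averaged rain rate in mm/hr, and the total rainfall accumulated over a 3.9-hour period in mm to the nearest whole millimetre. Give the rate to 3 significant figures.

R ≈ 5.12 mm/hr; total ≈ 20 mm

Column moisture flux per unit crosswind length is F = V × PW.
Inflow: F_in = 15.1 × 18 = 271.8 mm·m/s
Outflow: F_out = 15.1 × 11.2 = 169.12 mm·m/s
Steady-state rate R = (F_in − F_out)/L = (271.8 − 169.12) / 72200 m = 1.422e-03 mm/s.
R = 1.422e-03 × 3600 = 5.12 mm/hr.
Over 3.9 h: total = 5.12 × 3.9 = 19.968 ≈ 20 mm.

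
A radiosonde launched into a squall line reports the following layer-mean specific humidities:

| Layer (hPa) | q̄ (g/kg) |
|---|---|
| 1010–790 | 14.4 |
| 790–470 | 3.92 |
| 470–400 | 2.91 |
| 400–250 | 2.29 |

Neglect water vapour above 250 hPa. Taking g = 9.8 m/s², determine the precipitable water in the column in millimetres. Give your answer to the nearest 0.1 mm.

PW ≈ 50.7 mm

Precipitable water is the column-integrated vapour mass per unit area: PW = (1/g) Σ q̄ Δp, with q in kg/kg and Δp in Pa (1 kg/m² of water = 1 mm).
Layer 1010–790 hPa: Δp = 220 hPa = 22000 Pa, q̄ = 0.0144 kg/kg → 0.0144 × 22000 / 9.8 = 32.33 mm
Layer 790–470 hPa: Δp = 320 hPa = 32000 Pa, q̄ = 0.00392 kg/kg → 0.00392 × 32000 / 9.8 = 12.80 mm
Layer 470–400 hPa: Δp = 70 hPa = 7000 Pa, q̄ = 0.00291 kg/kg → 0.00291 × 7000 / 9.8 = 2.08 mm
Layer 400–250 hPa: Δp = 150 hPa = 15000 Pa, q̄ = 0.00229 kg/kg → 0.00229 × 15000 / 9.8 = 3.51 mm
PW = 32.33 + 12.80 + 2.08 + 3.51 = 50.72 ≈ 50.7 mm.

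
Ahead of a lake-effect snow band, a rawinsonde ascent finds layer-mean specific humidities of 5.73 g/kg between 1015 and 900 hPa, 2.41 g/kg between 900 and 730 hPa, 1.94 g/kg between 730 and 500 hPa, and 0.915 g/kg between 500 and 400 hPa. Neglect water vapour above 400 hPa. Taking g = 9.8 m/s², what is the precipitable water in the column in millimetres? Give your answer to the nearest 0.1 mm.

Precipitable water is the column-integrated vapour mass per unit area: PW = (1/g) Σ q̄ Δp, with q in kg/kg and Δp in Pa (1 kg/m² of water = 1 mm).
Layer 1015–900 hPa: Δp = 115 hPa = 11500 Pa, q̄ = 0.00573 kg/kg → 0.00573 × 11500 / 9.8 = 6.72 mm
Layer 900–730 hPa: Δp = 170 hPa = 17000 Pa, q̄ = 0.00241 kg/kg → 0.00241 × 17000 / 9.8 = 4.18 mm
Layer 730–500 hPa: Δp = 230 hPa = 23000 Pa, q̄ = 0.00194 kg/kg → 0.00194 × 23000 / 9.8 = 4.55 mm
Layer 500–400 hPa: Δp = 100 hPa = 10000 Pa, q̄ = 0.000915 kg/kg → 0.000915 × 10000 / 9.8 = 0.93 mm
PW = 6.72 + 4.18 + 4.55 + 0.93 = 16.38 ≈ 16.4 mm.

PW ≈ 16.4 mm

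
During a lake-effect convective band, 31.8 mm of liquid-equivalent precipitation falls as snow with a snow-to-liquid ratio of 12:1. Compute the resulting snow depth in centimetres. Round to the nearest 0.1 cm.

Snow depth = liquid × ratio = 31.8 mm × 12 = 381.6 mm = 38.2 cm.

snow depth ≈ 38.2 cm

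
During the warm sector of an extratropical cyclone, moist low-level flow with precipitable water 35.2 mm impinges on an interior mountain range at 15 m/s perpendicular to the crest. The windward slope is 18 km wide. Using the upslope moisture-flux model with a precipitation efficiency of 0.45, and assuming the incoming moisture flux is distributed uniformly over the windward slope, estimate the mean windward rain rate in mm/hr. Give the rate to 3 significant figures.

Incoming column moisture flux per unit ridge length: F = V × PW = 15 × 35.2 = 528 mm·m/s.
Spread over the 18 km slope with efficiency ε = 0.45: R = ε·F/W = 0.45 × 528 / 18000 m = 1.320e-02 mm/s.
R = 1.320e-02 × 3600 = 47.5 mm/hr.

R ≈ 47.5 mm/hr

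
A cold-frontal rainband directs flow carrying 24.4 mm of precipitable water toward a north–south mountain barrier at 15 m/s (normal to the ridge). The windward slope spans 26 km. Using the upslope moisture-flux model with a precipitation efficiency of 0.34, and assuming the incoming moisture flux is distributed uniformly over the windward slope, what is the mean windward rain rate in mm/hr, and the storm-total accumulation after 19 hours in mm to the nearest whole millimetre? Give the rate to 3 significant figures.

R ≈ 17.2 mm/hr; total ≈ 327 mm

Incoming column moisture flux per unit ridge length: F = V × PW = 15 × 24.4 = 366 mm·m/s.
Spread over the 26 km slope with efficiency ε = 0.34: R = ε·F/W = 0.34 × 366 / 26000 m = 4.786e-03 mm/s.
R = 4.786e-03 × 3600 = 17.2 mm/hr.
Over 19 h: total = 17.2 × 19 = 326.8 ≈ 327 mm.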